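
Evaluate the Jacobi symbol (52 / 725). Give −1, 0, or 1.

1

Pull out 2^2: since 725 ≡ 5 (mod 8), (2/725) = -1, so (2/725)^2 = +1.
Reciprocity: 13 ≡ 1 and 725 ≡ 1 (mod 4), so (13/725) = +(725/13).
Reduce top mod 13: now compute (10/13).
Pull out 2: since 13 ≡ 5 (mod 8), (2/13) = -1.
Reciprocity: 5 ≡ 1 and 13 ≡ 1 (mod 4), so (5/13) = +(13/5).
Reduce top mod 5: now compute (3/5).
Reciprocity: 3 ≡ 3 and 5 ≡ 1 (mod 4), so (3/5) = +(5/3).
Reduce top mod 3: now compute (2/3).
Pull out 2: since 3 ≡ 3 (mod 8), (2/3) = -1.
Reached (1/3) = 1. Collecting the sign flips along the way, the symbol is +1.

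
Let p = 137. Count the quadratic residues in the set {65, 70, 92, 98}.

2

(65/137) = +1 → QR.
(70/137) = -1 → non-residue.
(92/137) = -1 → non-residue.
(98/137) = +1 → QR.
Total quadratic residues among the 4: 2.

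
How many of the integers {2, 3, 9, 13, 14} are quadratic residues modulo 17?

3

(2/17) = +1 → QR.
(3/17) = -1 → non-residue.
(9/17) = +1 → QR.
(13/17) = +1 → QR.
(14/17) = -1 → non-residue.
Total quadratic residues among the 5: 3.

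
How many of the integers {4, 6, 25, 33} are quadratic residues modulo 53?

(4/53) = +1 → QR.
(6/53) = +1 → QR.
(25/53) = +1 → QR.
(33/53) = -1 → non-residue.
Total quadratic residues among the 4: 3.

3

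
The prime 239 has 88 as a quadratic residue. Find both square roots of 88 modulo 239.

Since 239 ≡ 3 (mod 4), a square root of 88 is 88^((239+1)/4) = 88^60 mod 239.
Repeated squaring: 88^2≡96, 88^4≡134, 88^8≡31, 88^16≡5, 88^32≡25 (mod 239).
88^60 = 88^(32+16+8+4) ≡ 142 (mod 239).
Check: 142² = 20164 ≡ 88 (mod 239). The two roots are 97 and 142.

97, 142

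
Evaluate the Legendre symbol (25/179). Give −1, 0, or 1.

Euler's criterion: (25/179) ≡ 25^89 (mod 179).
25^2 ≡ 88 (mod 179)
25^4 ≡ 47 (mod 179)
25^8 ≡ 61 (mod 179)
25^16 ≡ 141 (mod 179)
25^32 ≡ 12 (mod 179)
25^64 ≡ 144 (mod 179)
25^89 = 25^(64+16+8+1) ≡ 1 (mod 179).
Result is 1, so (25/179) = 1.

1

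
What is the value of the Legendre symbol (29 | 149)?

Reciprocity: 29 ≡ 1 and 149 ≡ 1 (mod 4), so (29/149) = +(149/29).
Reduce top mod 29: now compute (4/29).
Pull out 2^2: since 29 ≡ 5 (mod 8), (2/29) = -1, so (2/29)^2 = +1.
Reached (1/29) = 1. Collecting the sign flips along the way, the symbol is +1.

1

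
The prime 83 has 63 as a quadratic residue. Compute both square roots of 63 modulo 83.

35, 48

Since 83 ≡ 3 (mod 4), a square root of 63 is 63^((83+1)/4) = 63^21 mod 83.
Repeated squaring: 63^2≡68, 63^4≡59, 63^8≡78, 63^16≡25 (mod 83).
63^21 = 63^(16+4+1) ≡ 48 (mod 83).
Check: 48² = 2304 ≡ 63 (mod 83). The two roots are 35 and 48.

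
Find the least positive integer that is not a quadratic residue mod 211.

(2/211) = −1, so 2 is the smallest positive non-residue mod 211.

2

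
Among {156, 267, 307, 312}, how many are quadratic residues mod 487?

(156/487) = +1 → QR.
(267/487) = -1 → non-residue.
(307/487) = +1 → QR.
(312/487) = +1 → QR.
Total quadratic residues among the 4: 3.

3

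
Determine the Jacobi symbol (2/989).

-1

Pull out 2: since 989 ≡ 5 (mod 8), (2/989) = -1.
Reached (1/989) = 1. Collecting the sign flips along the way, the symbol is -1.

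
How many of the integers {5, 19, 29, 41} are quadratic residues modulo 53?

1

(5/53) = -1 → non-residue.
(19/53) = -1 → non-residue.
(29/53) = +1 → QR.
(41/53) = -1 → non-residue.
Total quadratic residues among the 4: 1.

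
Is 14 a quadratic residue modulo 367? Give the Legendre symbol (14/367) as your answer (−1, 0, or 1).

Pull out 2: since 367 ≡ 7 (mod 8), (2/367) = +1.
Reciprocity: 7 ≡ 3 and 367 ≡ 3 (mod 4), so (7/367) = −(367/7).
Reduce top mod 7: now compute (3/7).
Reciprocity: 3 ≡ 3 and 7 ≡ 3 (mod 4), so (3/7) = −(7/3).
Reduce top mod 3: now compute (1/3).
Reached (1/3) = 1. Collecting the sign flips along the way, the symbol is +1.

1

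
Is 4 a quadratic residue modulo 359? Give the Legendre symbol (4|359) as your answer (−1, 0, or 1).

Euler's criterion: (4/359) ≡ 4^179 (mod 359).
4^2 ≡ 16 (mod 359)
4^4 ≡ 256 (mod 359)
4^8 ≡ 198 (mod 359)
4^16 ≡ 73 (mod 359)
4^32 ≡ 303 (mod 359)
4^64 ≡ 264 (mod 359)
4^128 ≡ 50 (mod 359)
4^179 = 4^(128+32+16+2+1) ≡ 1 (mod 359).
Result is 1, so (4/359) = 1.

1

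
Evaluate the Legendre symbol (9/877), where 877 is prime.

1

Reciprocity: 9 ≡ 1 and 877 ≡ 1 (mod 4), so (9/877) = +(877/9).
Reduce top mod 9: now compute (4/9).
Pull out 2^2: since 9 ≡ 1 (mod 8), (2/9) = +1, so (2/9)^2 = +1.
Reached (1/9) = 1. Collecting the sign flips along the way, the symbol is +1.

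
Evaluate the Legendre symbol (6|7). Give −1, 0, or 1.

Euler's criterion: (6/7) ≡ 6^3 (mod 7).
6^2 ≡ 1 (mod 7)
6^3 = 6^(2+1) ≡ 6 (mod 7).
Result is 6 ≡ −1, so (6/7) = −1.

-1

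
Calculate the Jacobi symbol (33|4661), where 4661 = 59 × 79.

Reciprocity: 33 ≡ 1 and 4661 ≡ 1 (mod 4), so (33/4661) = +(4661/33).
Reduce top mod 33: now compute (8/33).
Pull out 2^3: since 33 ≡ 1 (mod 8), (2/33) = +1, so (2/33)^3 = +1.
Reached (1/33) = 1. Collecting the sign flips along the way, the symbol is +1.

1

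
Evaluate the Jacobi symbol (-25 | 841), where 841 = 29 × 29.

First reduce: -25 ≡ 816 (mod 841).
Pull out 2^4: since 841 ≡ 1 (mod 8), (2/841) = +1, so (2/841)^4 = +1.
Reciprocity: 51 ≡ 3 and 841 ≡ 1 (mod 4), so (51/841) = +(841/51).
Reduce top mod 51: now compute (25/51).
Reciprocity: 25 ≡ 1 and 51 ≡ 3 (mod 4), so (25/51) = +(51/25).
Reduce top mod 25: now compute (1/25).
Reached (1/25) = 1. Collecting the sign flips along the way, the symbol is +1.

1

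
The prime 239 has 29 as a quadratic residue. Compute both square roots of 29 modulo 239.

Since 239 ≡ 3 (mod 4), a square root of 29 is 29^((239+1)/4) = 29^60 mod 239.
Repeated squaring: 29^2≡124, 29^4≡80, 29^8≡186, 29^16≡180, 29^32≡135 (mod 239).
29^60 = 29^(32+16+8+4) ≡ 183 (mod 239).
Check: 183² = 33489 ≡ 29 (mod 239). The two roots are 56 and 183.

56, 183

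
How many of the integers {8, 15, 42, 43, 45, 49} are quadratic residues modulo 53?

4

(8/53) = -1 → non-residue.
(15/53) = +1 → QR.
(42/53) = +1 → QR.
(43/53) = +1 → QR.
(45/53) = -1 → non-residue.
(49/53) = +1 → QR.
Total quadratic residues among the 6: 4.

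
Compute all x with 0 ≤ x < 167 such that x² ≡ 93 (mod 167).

60, 107

Since 167 ≡ 3 (mod 4), a square root of 93 is 93^((167+1)/4) = 93^42 mod 167.
Repeated squaring: 93^2≡132, 93^4≡56, 93^8≡130, 93^16≡33, 93^32≡87 (mod 167).
93^42 = 93^(32+8+2) ≡ 107 (mod 167).
Check: 107² = 11449 ≡ 93 (mod 167). The two roots are 60 and 107.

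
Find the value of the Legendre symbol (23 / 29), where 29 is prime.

Reciprocity: 23 ≡ 3 and 29 ≡ 1 (mod 4), so (23/29) = +(29/23).
Reduce top mod 23: now compute (6/23).
Pull out 2: since 23 ≡ 7 (mod 8), (2/23) = +1.
Reciprocity: 3 ≡ 3 and 23 ≡ 3 (mod 4), so (3/23) = −(23/3).
Reduce top mod 3: now compute (2/3).
Pull out 2: since 3 ≡ 3 (mod 8), (2/3) = -1.
Reached (1/3) = 1. Collecting the sign flips along the way, the symbol is +1.

1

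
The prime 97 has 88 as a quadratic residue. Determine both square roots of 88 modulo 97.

31, 66

97 ≡ 1 (mod 4), so we find a root by search.
Trying successive values, 31² = 961 ≡ 88 (mod 97). The other root is 97 − 31 = 66.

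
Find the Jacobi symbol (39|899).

-1

Reciprocity: 39 ≡ 3 and 899 ≡ 3 (mod 4), so (39/899) = −(899/39).
Reduce top mod 39: now compute (2/39).
Pull out 2: since 39 ≡ 7 (mod 8), (2/39) = +1.
Reached (1/39) = 1. Collecting the sign flips along the way, the symbol is -1.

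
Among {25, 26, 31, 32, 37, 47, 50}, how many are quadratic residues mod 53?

(25/53) = +1 → QR.
(26/53) = -1 → non-residue.
(31/53) = -1 → non-residue.
(32/53) = -1 → non-residue.
(37/53) = +1 → QR.
(47/53) = +1 → QR.
(50/53) = -1 → non-residue.
Total quadratic residues among the 7: 3.

3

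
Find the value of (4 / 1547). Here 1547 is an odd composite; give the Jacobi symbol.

Pull out 2^2: since 1547 ≡ 3 (mod 8), (2/1547) = -1, so (2/1547)^2 = +1.
Reached (1/1547) = 1. Collecting the sign flips along the way, the symbol is +1.

1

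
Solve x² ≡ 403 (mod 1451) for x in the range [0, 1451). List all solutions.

573, 878

Since 1451 ≡ 3 (mod 4), a square root of 403 is 403^((1451+1)/4) = 403^363 mod 1451.
Repeated squaring: 403^2≡1348, 403^4≡452, 403^8≡1164, 403^16≡1113, 403^32≡1066, 403^64≡223, 403^128≡395, 403^256≡768 (mod 1451).
403^363 = 403^(256+64+32+8+2+1) ≡ 573 (mod 1451).
Check: 573² = 328329 ≡ 403 (mod 1451). The two roots are 573 and 878.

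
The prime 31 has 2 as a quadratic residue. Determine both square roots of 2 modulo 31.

8, 23

Since 31 ≡ 3 (mod 4), a square root of 2 is 2^((31+1)/4) = 2^8 mod 31.
Repeated squaring: 2^2≡4, 2^4≡16, 2^8≡8 (mod 31).
2^8 = 2^(8) ≡ 8 (mod 31).
Check: 8² = 64 ≡ 2 (mod 31). The two roots are 8 and 23.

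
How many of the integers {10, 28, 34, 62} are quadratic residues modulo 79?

2

(10/79) = +1 → QR.
(28/79) = -1 → non-residue.
(34/79) = -1 → non-residue.
(62/79) = +1 → QR.
Total quadratic residues among the 4: 2.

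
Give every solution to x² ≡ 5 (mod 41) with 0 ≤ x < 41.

13, 28

41 ≡ 1 (mod 4), so we find a root by search.
Trying successive values, 13² = 169 ≡ 5 (mod 41). The other root is 41 − 13 = 28.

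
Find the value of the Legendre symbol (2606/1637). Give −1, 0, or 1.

First reduce: 2606 ≡ 969 (mod 1637).
Reciprocity: 969 ≡ 1 and 1637 ≡ 1 (mod 4), so (969/1637) = +(1637/969).
Reduce top mod 969: now compute (668/969).
Pull out 2^2: since 969 ≡ 1 (mod 8), (2/969) = +1, so (2/969)^2 = +1.
Reciprocity: 167 ≡ 3 and 969 ≡ 1 (mod 4), so (167/969) = +(969/167).
Reduce top mod 167: now compute (134/167).
Pull out 2: since 167 ≡ 7 (mod 8), (2/167) = +1.
Reciprocity: 67 ≡ 3 and 167 ≡ 3 (mod 4), so (67/167) = −(167/67).
Reduce top mod 67: now compute (33/67).
Reciprocity: 33 ≡ 1 and 67 ≡ 3 (mod 4), so (33/67) = +(67/33).
Reduce top mod 33: now compute (1/33).
Reached (1/33) = 1. Collecting the sign flips along the way, the symbol is -1.

-1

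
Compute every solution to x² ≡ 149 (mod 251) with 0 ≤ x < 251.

Since 251 ≡ 3 (mod 4), a square root of 149 is 149^((251+1)/4) = 149^63 mod 251.
Repeated squaring: 149^2≡113, 149^4≡219, 149^8≡20, 149^16≡149, 149^32≡113 (mod 251).
149^63 = 149^(32+16+8+4+2+1) ≡ 20 (mod 251).
Check: 20² = 400 ≡ 149 (mod 251). The two roots are 20 and 231.

20, 231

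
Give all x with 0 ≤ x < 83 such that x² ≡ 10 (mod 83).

Since 83 ≡ 3 (mod 4), a square root of 10 is 10^((83+1)/4) = 10^21 mod 83.
Repeated squaring: 10^2≡17, 10^4≡40, 10^8≡23, 10^16≡31 (mod 83).
10^21 = 10^(16+4+1) ≡ 33 (mod 83).
Check: 33² = 1089 ≡ 10 (mod 83). The two roots are 33 and 50.

33, 50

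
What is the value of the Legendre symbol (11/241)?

Euler's criterion: (11/241) ≡ 11^120 (mod 241).
11^2 ≡ 121 (mod 241)
11^4 ≡ 181 (mod 241)
11^8 ≡ 226 (mod 241)
11^16 ≡ 225 (mod 241)
11^32 ≡ 15 (mod 241)
11^64 ≡ 225 (mod 241)
11^120 = 11^(64+32+16+8) ≡ 240 (mod 241).
Result is 240 ≡ −1, so (11/241) = −1.

-1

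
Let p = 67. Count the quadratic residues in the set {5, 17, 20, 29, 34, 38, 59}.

3

(5/67) = -1 → non-residue.
(17/67) = +1 → QR.
(20/67) = -1 → non-residue.
(29/67) = +1 → QR.
(34/67) = -1 → non-residue.
(38/67) = -1 → non-residue.
(59/67) = +1 → QR.
Total quadratic residues among the 7: 3.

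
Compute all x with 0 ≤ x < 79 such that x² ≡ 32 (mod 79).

36, 43

Since 79 ≡ 3 (mod 4), a square root of 32 is 32^((79+1)/4) = 32^20 mod 79.
Repeated squaring: 32^2≡76, 32^4≡9, 32^8≡2, 32^16≡4 (mod 79).
32^20 = 32^(16+4) ≡ 36 (mod 79).
Check: 36² = 1296 ≡ 32 (mod 79). The two roots are 36 and 43.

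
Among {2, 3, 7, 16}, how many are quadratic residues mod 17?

2

(2/17) = +1 → QR.
(3/17) = -1 → non-residue.
(7/17) = -1 → non-residue.
(16/17) = +1 → QR.
Total quadratic residues among the 4: 2.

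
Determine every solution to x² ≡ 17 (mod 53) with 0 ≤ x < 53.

53 ≡ 1 (mod 4), so we find a root by search.
Trying successive values, 21² = 441 ≡ 17 (mod 53). The other root is 53 − 21 = 32.

21, 32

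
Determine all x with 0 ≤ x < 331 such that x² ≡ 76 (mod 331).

71, 260

Since 331 ≡ 3 (mod 4), a square root of 76 is 76^((331+1)/4) = 76^83 mod 331.
Repeated squaring: 76^2≡149, 76^4≡24, 76^8≡245, 76^16≡114, 76^32≡87, 76^64≡287 (mod 331).
76^83 = 76^(64+16+2+1) ≡ 71 (mod 331).
Check: 71² = 5041 ≡ 76 (mod 331). The two roots are 71 and 260.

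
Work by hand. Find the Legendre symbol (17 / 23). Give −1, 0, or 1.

-1

Reciprocity: 17 ≡ 1 and 23 ≡ 3 (mod 4), so (17/23) = +(23/17).
Reduce top mod 17: now compute (6/17).
Pull out 2: since 17 ≡ 1 (mod 8), (2/17) = +1.
Reciprocity: 3 ≡ 3 and 17 ≡ 1 (mod 4), so (3/17) = +(17/3).
Reduce top mod 3: now compute (2/3).
Pull out 2: since 3 ≡ 3 (mod 8), (2/3) = -1.
Reached (1/3) = 1. Collecting the sign flips along the way, the symbol is -1.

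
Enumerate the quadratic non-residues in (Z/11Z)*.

Square k = 1,…,5 (k and 11−k give the same square):
1²=1, 2²=4, 3²=9, 4²≡5, 5²≡3 (mod 11).
The residues are {1, 3, 4, 5, 9}; the non-residues are the remaining 5 nonzero classes.

2, 6, 7, 8, 10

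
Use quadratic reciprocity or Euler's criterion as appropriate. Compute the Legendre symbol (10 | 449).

Pull out 2: since 449 ≡ 1 (mod 8), (2/449) = +1.
Reciprocity: 5 ≡ 1 and 449 ≡ 1 (mod 4), so (5/449) = +(449/5).
Reduce top mod 5: now compute (4/5).
Pull out 2^2: since 5 ≡ 5 (mod 8), (2/5) = -1, so (2/5)^2 = +1.
Reached (1/5) = 1. Collecting the sign flips along the way, the symbol is +1.

1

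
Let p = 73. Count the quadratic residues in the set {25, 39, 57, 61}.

3

(25/73) = +1 → QR.
(39/73) = -1 → non-residue.
(57/73) = +1 → QR.
(61/73) = +1 → QR.
Total quadratic residues among the 4: 3.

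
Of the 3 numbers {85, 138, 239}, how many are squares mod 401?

2

(85/401) = -1 → non-residue.
(138/401) = +1 → QR.
(239/401) = +1 → QR.
Total quadratic residues among the 3: 2.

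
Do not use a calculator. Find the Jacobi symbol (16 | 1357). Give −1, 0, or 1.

Pull out 2^4: since 1357 ≡ 5 (mod 8), (2/1357) = -1, so (2/1357)^4 = +1.
Reached (1/1357) = 1. Collecting the sign flips along the way, the symbol is +1.

1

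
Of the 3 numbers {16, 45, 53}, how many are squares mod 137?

(16/137) = +1 → QR.
(45/137) = -1 → non-residue.
(53/137) = -1 → non-residue.
Total quadratic residues among the 3: 1.

1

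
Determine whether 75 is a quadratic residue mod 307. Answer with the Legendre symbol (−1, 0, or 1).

Reciprocity: 75 ≡ 3 and 307 ≡ 3 (mod 4), so (75/307) = −(307/75).
Reduce top mod 75: now compute (7/75).
Reciprocity: 7 ≡ 3 and 75 ≡ 3 (mod 4), so (7/75) = −(75/7).
Reduce top mod 7: now compute (5/7).
Reciprocity: 5 ≡ 1 and 7 ≡ 3 (mod 4), so (5/7) = +(7/5).
Reduce top mod 5: now compute (2/5).
Pull out 2: since 5 ≡ 5 (mod 8), (2/5) = -1.
Reached (1/5) = 1. Collecting the sign flips along the way, the symbol is -1.

-1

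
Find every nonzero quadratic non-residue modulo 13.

Square k = 1,…,6 (k and 13−k give the same square):
1²=1, 2²=4, 3²=9, 4²≡3, 5²≡12, 6²≡10 (mod 13).
The residues are {1, 3, 4, 9, 10, 12}; the non-residues are the remaining 6 nonzero classes.

2 5 6 7 8 11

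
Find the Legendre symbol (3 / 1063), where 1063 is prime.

Reciprocity: 3 ≡ 3 and 1063 ≡ 3 (mod 4), so (3/1063) = −(1063/3).
Reduce top mod 3: now compute (1/3).
Reached (1/3) = 1. Collecting the sign flips along the way, the symbol is -1.

-1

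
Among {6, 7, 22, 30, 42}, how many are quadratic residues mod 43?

(6/43) = +1 → QR.
(7/43) = -1 → non-residue.
(22/43) = -1 → non-residue.
(30/43) = -1 → non-residue.
(42/43) = -1 → non-residue.
Total quadratic residues among the 5: 1.

1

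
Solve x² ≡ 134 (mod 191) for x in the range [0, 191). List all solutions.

33, 158

Since 191 ≡ 3 (mod 4), a square root of 134 is 134^((191+1)/4) = 134^48 mod 191.
Repeated squaring: 134^2≡2, 134^4≡4, 134^8≡16, 134^16≡65, 134^32≡23 (mod 191).
134^48 = 134^(32+16) ≡ 158 (mod 191).
Check: 158² = 24964 ≡ 134 (mod 191). The two roots are 33 and 158.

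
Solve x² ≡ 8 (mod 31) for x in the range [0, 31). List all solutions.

15, 16

Since 31 ≡ 3 (mod 4), a square root of 8 is 8^((31+1)/4) = 8^8 mod 31.
Repeated squaring: 8^2≡2, 8^4≡4, 8^8≡16 (mod 31).
8^8 = 8^(8) ≡ 16 (mod 31).
Check: 16² = 256 ≡ 8 (mod 31). The two roots are 15 and 16.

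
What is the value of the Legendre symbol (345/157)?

Euler's criterion: (345/157) ≡ 31^78 (mod 157).
31^2 ≡ 19 (mod 157)
31^4 ≡ 47 (mod 157)
31^8 ≡ 11 (mod 157)
31^16 ≡ 121 (mod 157)
31^32 ≡ 40 (mod 157)
31^64 ≡ 30 (mod 157)
31^78 = 31^(64+8+4+2) ≡ 1 (mod 157).
Result is 1, so (345/157) = 1.

1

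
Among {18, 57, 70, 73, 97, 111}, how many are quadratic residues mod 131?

(18/131) = -1 → non-residue.
(57/131) = -1 → non-residue.
(70/131) = -1 → non-residue.
(73/131) = -1 → non-residue.
(97/131) = -1 → non-residue.
(111/131) = -1 → non-residue.
Total quadratic residues among the 6: 0.

0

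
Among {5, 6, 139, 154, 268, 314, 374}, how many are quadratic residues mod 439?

(5/439) = +1 → QR.
(6/439) = -1 → non-residue.
(139/439) = +1 → QR.
(154/439) = +1 → QR.
(268/439) = -1 → non-residue.
(314/439) = -1 → non-residue.
(374/439) = -1 → non-residue.
Total quadratic residues among the 7: 3.

3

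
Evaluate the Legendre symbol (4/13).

Euler's criterion: (4/13) ≡ 4^6 (mod 13).
4^2 ≡ 3 (mod 13)
4^4 ≡ 9 (mod 13)
4^6 = 4^(4+2) ≡ 1 (mod 13).
Result is 1, so (4/13) = 1.

1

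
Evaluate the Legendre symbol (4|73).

1

Euler's criterion: (4/73) ≡ 4^36 (mod 73).
4^2 ≡ 16 (mod 73)
4^4 ≡ 37 (mod 73)
4^8 ≡ 55 (mod 73)
4^16 ≡ 32 (mod 73)
4^32 ≡ 2 (mod 73)
4^36 = 4^(32+4) ≡ 1 (mod 73).
Result is 1, so (4/73) = 1.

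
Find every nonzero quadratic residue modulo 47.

1,2,3,4,6,7,8,9,12,14,16,17,18,21,24,25,27,28,32,34,36,37,42

Square k = 1,…,23 (k and 47−k give the same square):
1²=1, 2²=4, 3²=9, 4²=16, 5²=25, 6²=36, 7²≡2, 8²≡17, 9²≡34, 10²≡6, 11²≡27, 12²≡3, 13²≡28, 14²≡8, 15²≡37, 16²≡21, 17²≡7, 18²≡42, 19²≡32, 20²≡24, 21²≡18, 22²≡14, 23²≡12 (mod 47).
So the quadratic residues mod 47 are {1, 2, 3, 4, 6, 7, 8, 9, 12, 14, 16, 17, 18, 21, 24, 25, 27, 28, 32, 34, 36, 37, 42}.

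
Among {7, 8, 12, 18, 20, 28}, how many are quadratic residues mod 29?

3

(7/29) = +1 → QR.
(8/29) = -1 → non-residue.
(12/29) = -1 → non-residue.
(18/29) = -1 → non-residue.
(20/29) = +1 → QR.
(28/29) = +1 → QR.
Total quadratic residues among the 6: 3.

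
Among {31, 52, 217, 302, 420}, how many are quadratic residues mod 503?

(31/503) = -1 → non-residue.
(52/503) = +1 → QR.
(217/503) = -1 → non-residue.
(302/503) = -1 → non-residue.
(420/503) = -1 → non-residue.
Total quadratic residues among the 5: 1.

1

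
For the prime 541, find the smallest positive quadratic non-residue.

(2/541) = −1, so 2 is the smallest positive non-residue mod 541.

2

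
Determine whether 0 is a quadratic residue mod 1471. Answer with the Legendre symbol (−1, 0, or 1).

0

Top reduces to 0: gcd > 1, so the symbol is 0.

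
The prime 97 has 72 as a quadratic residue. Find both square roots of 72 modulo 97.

97 ≡ 1 (mod 4), so we find a root by search.
Trying successive values, 13² = 169 ≡ 72 (mod 97). The other root is 97 − 13 = 84.

13, 84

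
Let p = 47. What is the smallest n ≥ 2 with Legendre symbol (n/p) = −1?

(2/47) = +1, so 2 is a residue.
(3/47) = +1, so 3 is a residue.
(4/47) = +1, so 4 is a residue.
(5/47) = −1, so 5 is the smallest positive non-residue mod 47.

5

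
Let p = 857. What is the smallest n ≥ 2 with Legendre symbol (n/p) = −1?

(2/857) = +1, so 2 is a residue.
(3/857) = −1, so 3 is the smallest positive non-residue mod 857.

3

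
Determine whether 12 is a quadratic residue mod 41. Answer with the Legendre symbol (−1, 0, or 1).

-1

Pull out 2^2: since 41 ≡ 1 (mod 8), (2/41) = +1, so (2/41)^2 = +1.
Reciprocity: 3 ≡ 3 and 41 ≡ 1 (mod 4), so (3/41) = +(41/3).
Reduce top mod 3: now compute (2/3).
Pull out 2: since 3 ≡ 3 (mod 8), (2/3) = -1.
Reached (1/3) = 1. Collecting the sign flips along the way, the symbol is -1.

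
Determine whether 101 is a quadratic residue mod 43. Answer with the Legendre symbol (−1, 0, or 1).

1

Euler's criterion: (101/43) ≡ 15^21 (mod 43).
15^2 ≡ 10 (mod 43)
15^4 ≡ 14 (mod 43)
15^8 ≡ 24 (mod 43)
15^16 ≡ 17 (mod 43)
15^21 = 15^(16+4+1) ≡ 1 (mod 43).
Result is 1, so (101/43) = 1.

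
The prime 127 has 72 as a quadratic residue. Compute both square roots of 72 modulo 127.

Since 127 ≡ 3 (mod 4), a square root of 72 is 72^((127+1)/4) = 72^32 mod 127.
Repeated squaring: 72^2≡104, 72^4≡21, 72^8≡60, 72^16≡44, 72^32≡31 (mod 127).
72^32 = 72^(32) ≡ 31 (mod 127).
Check: 31² = 961 ≡ 72 (mod 127). The two roots are 31 and 96.

31, 96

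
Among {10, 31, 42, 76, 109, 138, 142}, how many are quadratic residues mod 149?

(10/149) = -1 → non-residue.
(31/149) = +1 → QR.
(42/149) = +1 → QR.
(76/149) = +1 → QR.
(109/149) = -1 → non-residue.
(138/149) = -1 → non-residue.
(142/149) = +1 → QR.
Total quadratic residues among the 7: 4.

4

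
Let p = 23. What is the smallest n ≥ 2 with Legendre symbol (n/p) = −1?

(2/23) = +1, so 2 is a residue.
(3/23) = +1, so 3 is a residue.
(4/23) = +1, so 4 is a residue.
(5/23) = −1, so 5 is the smallest positive non-residue mod 23.

5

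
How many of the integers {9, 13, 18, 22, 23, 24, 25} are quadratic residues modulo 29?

(9/29) = +1 → QR.
(13/29) = +1 → QR.
(18/29) = -1 → non-residue.
(22/29) = +1 → QR.
(23/29) = +1 → QR.
(24/29) = +1 → QR.
(25/29) = +1 → QR.
Total quadratic residues among the 7: 6.

6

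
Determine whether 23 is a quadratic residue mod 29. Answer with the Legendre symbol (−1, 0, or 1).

Euler's criterion: (23/29) ≡ 23^14 (mod 29).
23^2 ≡ 7 (mod 29)
23^4 ≡ 20 (mod 29)
23^8 ≡ 23 (mod 29)
23^14 = 23^(8+4+2) ≡ 1 (mod 29).
Result is 1, so (23/29) = 1.

1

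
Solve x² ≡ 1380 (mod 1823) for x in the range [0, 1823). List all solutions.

Since 1823 ≡ 3 (mod 4), a square root of 1380 is 1380^((1823+1)/4) = 1380^456 mod 1823.
Repeated squaring: 1380^2≡1188, 1380^4≡342, 1380^8≡292, 1380^16≡1406, 1380^32≡704, 1380^64≡1583, 1380^128≡1087, 1380^256≡265 (mod 1823).
1380^456 = 1380^(256+128+64+8) ≡ 1304 (mod 1823).
Check: 1304² = 1700416 ≡ 1380 (mod 1823). The two roots are 519 and 1304.

519, 1304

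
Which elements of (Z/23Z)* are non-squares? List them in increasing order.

Square k = 1,…,11 (k and 23−k give the same square):
1²=1, 2²=4, 3²=9, 4²=16, 5²≡2, 6²≡13, 7²≡3, 8²≡18, 9²≡12, 10²≡8, 11²≡6 (mod 23).
The residues are {1, 2, 3, 4, 6, 8, 9, 12, 13, 16, 18}; the non-residues are the remaining 11 nonzero classes.

5, 7, 10, 11, 14, 15, 17, 19, 20, 21, 22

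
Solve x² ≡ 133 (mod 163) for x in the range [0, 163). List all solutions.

Since 163 ≡ 3 (mod 4), a square root of 133 is 133^((163+1)/4) = 133^41 mod 163.
Repeated squaring: 133^2≡85, 133^4≡53, 133^8≡38, 133^16≡140, 133^32≡40 (mod 163).
133^41 = 133^(32+8+1) ≡ 40 (mod 163).
Check: 40² = 1600 ≡ 133 (mod 163). The two roots are 40 and 123.

40, 123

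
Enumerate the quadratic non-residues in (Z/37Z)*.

2, 5, 6, 8, 13, 14, 15, 17, 18, 19, 20, 22, 23, 24, 29, 31, 32, 35

Square k = 1,…,18 (k and 37−k give the same square):
1²=1, 2²=4, 3²=9, 4²=16, 5²=25, 6²=36, 7²≡12, 8²≡27, 9²≡7, 10²≡26, 11²≡10, 12²≡33, 13²≡21, 14²≡11, 15²≡3, 16²≡34, 17²≡30, 18²≡28 (mod 37).
The residues are {1, 3, 4, 7, 9, 10, 11, 12, 16, 21, 25, 26, 27, 28, 30, 33, 34, 36}; the non-residues are the remaining 18 nonzero classes.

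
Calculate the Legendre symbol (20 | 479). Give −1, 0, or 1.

Pull out 2^2: since 479 ≡ 7 (mod 8), (2/479) = +1, so (2/479)^2 = +1.
Reciprocity: 5 ≡ 1 and 479 ≡ 3 (mod 4), so (5/479) = +(479/5).
Reduce top mod 5: now compute (4/5).
Pull out 2^2: since 5 ≡ 5 (mod 8), (2/5) = -1, so (2/5)^2 = +1.
Reached (1/5) = 1. Collecting the sign flips along the way, the symbol is +1.

1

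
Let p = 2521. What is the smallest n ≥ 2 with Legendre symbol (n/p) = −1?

11

(2/2521) = +1, so 2 is a residue.
(3/2521) = +1, so 3 is a residue.
(4/2521) = +1, so 4 is a residue.
(5/2521) = +1, so 5 is a residue.
(6/2521) = +1, so 6 is a residue.
(7/2521) = +1, so 7 is a residue.
(8/2521) = +1, so 8 is a residue.
(9/2521) = +1, so 9 is a residue.
(10/2521) = +1, so 10 is a residue.
(11/2521) = −1, so 11 is the smallest positive non-residue mod 2521.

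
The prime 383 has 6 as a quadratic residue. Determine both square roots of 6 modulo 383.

Since 383 ≡ 3 (mod 4), a square root of 6 is 6^((383+1)/4) = 6^96 mod 383.
Repeated squaring: 6^2≡36, 6^4≡147, 6^8≡161, 6^16≡260, 6^32≡192, 6^64≡96 (mod 383).
6^96 = 6^(64+32) ≡ 48 (mod 383).
Check: 48² = 2304 ≡ 6 (mod 383). The two roots are 48 and 335.

48, 335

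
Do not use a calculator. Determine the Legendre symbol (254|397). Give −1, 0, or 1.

Pull out 2: since 397 ≡ 5 (mod 8), (2/397) = -1.
Reciprocity: 127 ≡ 3 and 397 ≡ 1 (mod 4), so (127/397) = +(397/127).
Reduce top mod 127: now compute (16/127).
Pull out 2^4: since 127 ≡ 7 (mod 8), (2/127) = +1, so (2/127)^4 = +1.
Reached (1/127) = 1. Collecting the sign flips along the way, the symbol is -1.

-1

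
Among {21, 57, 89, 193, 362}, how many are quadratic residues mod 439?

(21/439) = -1 → non-residue.
(57/439) = -1 → non-residue.
(89/439) = -1 → non-residue.
(193/439) = -1 → non-residue.
(362/439) = -1 → non-residue.
Total quadratic residues among the 5: 0.

0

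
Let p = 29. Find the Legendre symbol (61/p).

-1

Euler's criterion: (61/29) ≡ 3^14 (mod 29).
3^2 ≡ 9 (mod 29)
3^4 ≡ 23 (mod 29)
3^8 ≡ 7 (mod 29)
3^14 = 3^(8+4+2) ≡ 28 (mod 29).
Result is 28 ≡ −1, so (61/29) = −1.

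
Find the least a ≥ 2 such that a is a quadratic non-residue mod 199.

3

(2/199) = +1, so 2 is a residue.
(3/199) = −1, so 3 is the smallest positive non-residue mod 199.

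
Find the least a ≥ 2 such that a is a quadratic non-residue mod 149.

2

(2/149) = −1, so 2 is the smallest positive non-residue mod 149.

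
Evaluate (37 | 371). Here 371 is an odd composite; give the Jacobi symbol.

Reciprocity: 37 ≡ 1 and 371 ≡ 3 (mod 4), so (37/371) = +(371/37).
Reduce top mod 37: now compute (1/37).
Reached (1/37) = 1. Collecting the sign flips along the way, the symbol is +1.

1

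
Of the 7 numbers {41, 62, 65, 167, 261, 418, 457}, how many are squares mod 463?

6

(41/463) = -1 → non-residue.
(62/463) = +1 → QR.
(65/463) = +1 → QR.
(167/463) = +1 → QR.
(261/463) = +1 → QR.
(418/463) = +1 → QR.
(457/463) = +1 → QR.
Total quadratic residues among the 7: 6.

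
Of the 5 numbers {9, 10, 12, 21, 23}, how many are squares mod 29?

(9/29) = +1 → QR.
(10/29) = -1 → non-residue.
(12/29) = -1 → non-residue.
(21/29) = -1 → non-residue.
(23/29) = +1 → QR.
Total quadratic residues among the 5: 2.

2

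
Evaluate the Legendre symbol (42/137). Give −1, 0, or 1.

-1

Euler's criterion: (42/137) ≡ 42^68 (mod 137).
42^2 ≡ 120 (mod 137)
42^4 ≡ 15 (mod 137)
42^8 ≡ 88 (mod 137)
42^16 ≡ 72 (mod 137)
42^32 ≡ 115 (mod 137)
42^64 ≡ 73 (mod 137)
42^68 = 42^(64+4) ≡ 136 (mod 137).
Result is 136 ≡ −1, so (42/137) = −1.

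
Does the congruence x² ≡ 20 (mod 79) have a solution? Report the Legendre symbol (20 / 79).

1

Euler's criterion: (20/79) ≡ 20^39 (mod 79).
20^2 ≡ 5 (mod 79)
20^4 ≡ 25 (mod 79)
20^8 ≡ 72 (mod 79)
20^16 ≡ 49 (mod 79)
20^32 ≡ 31 (mod 79)
20^39 = 20^(32+4+2+1) ≡ 1 (mod 79).
Result is 1, so (20/79) = 1.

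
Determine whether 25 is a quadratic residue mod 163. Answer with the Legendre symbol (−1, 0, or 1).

1

Reciprocity: 25 ≡ 1 and 163 ≡ 3 (mod 4), so (25/163) = +(163/25).
Reduce top mod 25: now compute (13/25).
Reciprocity: 13 ≡ 1 and 25 ≡ 1 (mod 4), so (13/25) = +(25/13).
Reduce top mod 13: now compute (12/13).
Pull out 2^2: since 13 ≡ 5 (mod 8), (2/13) = -1, so (2/13)^2 = +1.
Reciprocity: 3 ≡ 3 and 13 ≡ 1 (mod 4), so (3/13) = +(13/3).
Reduce top mod 3: now compute (1/3).
Reached (1/3) = 1. Collecting the sign flips along the way, the symbol is +1.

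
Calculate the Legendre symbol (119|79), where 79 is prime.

Euler's criterion: (119/79) ≡ 40^39 (mod 79).
40^2 ≡ 20 (mod 79)
40^4 ≡ 5 (mod 79)
40^8 ≡ 25 (mod 79)
40^16 ≡ 72 (mod 79)
40^32 ≡ 49 (mod 79)
40^39 = 40^(32+4+2+1) ≡ 1 (mod 79).
Result is 1, so (119/79) = 1.

1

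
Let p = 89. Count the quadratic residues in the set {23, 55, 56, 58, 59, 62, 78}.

(23/89) = -1 → non-residue.
(55/89) = +1 → QR.
(56/89) = -1 → non-residue.
(58/89) = -1 → non-residue.
(59/89) = -1 → non-residue.
(62/89) = -1 → non-residue.
(78/89) = +1 → QR.
Total quadratic residues among the 7: 2.

2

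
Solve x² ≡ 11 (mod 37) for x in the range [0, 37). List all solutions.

14, 23

37 ≡ 1 (mod 4), so we find a root by search.
Trying successive values, 14² = 196 ≡ 11 (mod 37). The other root is 37 − 14 = 23.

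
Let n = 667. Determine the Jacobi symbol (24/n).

1

Pull out 2^3: since 667 ≡ 3 (mod 8), (2/667) = -1, so (2/667)^3 = -1.
Reciprocity: 3 ≡ 3 and 667 ≡ 3 (mod 4), so (3/667) = −(667/3).
Reduce top mod 3: now compute (1/3).
Reached (1/3) = 1. Collecting the sign flips along the way, the symbol is +1.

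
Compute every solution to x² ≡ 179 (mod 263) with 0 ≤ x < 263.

Since 263 ≡ 3 (mod 4), a square root of 179 is 179^((263+1)/4) = 179^66 mod 263.
Repeated squaring: 179^2≡218, 179^4≡184, 179^8≡192, 179^16≡44, 179^32≡95, 179^64≡83 (mod 263).
179^66 = 179^(64+2) ≡ 210 (mod 263).
Check: 210² = 44100 ≡ 179 (mod 263). The two roots are 53 and 210.

53, 210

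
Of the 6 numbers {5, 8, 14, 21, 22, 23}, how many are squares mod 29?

3

(5/29) = +1 → QR.
(8/29) = -1 → non-residue.
(14/29) = -1 → non-residue.
(21/29) = -1 → non-residue.
(22/29) = +1 → QR.
(23/29) = +1 → QR.
Total quadratic residues among the 6: 3.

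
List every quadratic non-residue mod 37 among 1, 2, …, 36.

Square k = 1,…,18 (k and 37−k give the same square):
1²=1, 2²=4, 3²=9, 4²=16, 5²=25, 6²=36, 7²≡12, 8²≡27, 9²≡7, 10²≡26, 11²≡10, 12²≡33, 13²≡21, 14²≡11, 15²≡3, 16²≡34, 17²≡30, 18²≡28 (mod 37).
The residues are {1, 3, 4, 7, 9, 10, 11, 12, 16, 21, 25, 26, 27, 28, 30, 33, 34, 36}; the non-residues are the remaining 18 nonzero classes.

2 5 6 8 13 14 15 17 18 19 20 22 23 24 29 31 32 35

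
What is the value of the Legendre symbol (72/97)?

1

Euler's criterion: (72/97) ≡ 72^48 (mod 97).
72^2 ≡ 43 (mod 97)
72^4 ≡ 6 (mod 97)
72^8 ≡ 36 (mod 97)
72^16 ≡ 35 (mod 97)
72^32 ≡ 61 (mod 97)
72^48 = 72^(32+16) ≡ 1 (mod 97).
Result is 1, so (72/97) = 1.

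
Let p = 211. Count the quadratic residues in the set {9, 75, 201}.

2

(9/211) = +1 → QR.
(75/211) = -1 → non-residue.
(201/211) = +1 → QR.
Total quadratic residues among the 3: 2.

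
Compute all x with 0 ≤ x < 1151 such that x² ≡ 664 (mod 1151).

246, 905

Since 1151 ≡ 3 (mod 4), a square root of 664 is 664^((1151+1)/4) = 664^288 mod 1151.
Repeated squaring: 664^2≡63, 664^4≡516, 664^8≡375, 664^16≡203, 664^32≡924, 664^64≡885, 664^128≡545, 664^256≡67 (mod 1151).
664^288 = 664^(256+32) ≡ 905 (mod 1151).
Check: 905² = 819025 ≡ 664 (mod 1151). The two roots are 246 and 905.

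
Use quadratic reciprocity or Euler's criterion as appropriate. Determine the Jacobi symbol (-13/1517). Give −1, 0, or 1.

First reduce: -13 ≡ 1504 (mod 1517).
Pull out 2^5: since 1517 ≡ 5 (mod 8), (2/1517) = -1, so (2/1517)^5 = -1.
Reciprocity: 47 ≡ 3 and 1517 ≡ 1 (mod 4), so (47/1517) = +(1517/47).
Reduce top mod 47: now compute (13/47).
Reciprocity: 13 ≡ 1 and 47 ≡ 3 (mod 4), so (13/47) = +(47/13).
Reduce top mod 13: now compute (8/13).
Pull out 2^3: since 13 ≡ 5 (mod 8), (2/13) = -1, so (2/13)^3 = -1.
Reached (1/13) = 1. Collecting the sign flips along the way, the symbol is +1.

1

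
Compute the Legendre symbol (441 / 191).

Euler's criterion: (441/191) ≡ 59^95 (mod 191).
59^2 ≡ 43 (mod 191)
59^4 ≡ 130 (mod 191)
59^8 ≡ 92 (mod 191)
59^16 ≡ 60 (mod 191)
59^32 ≡ 162 (mod 191)
59^64 ≡ 77 (mod 191)
59^95 = 59^(64+16+8+4+2+1) ≡ 1 (mod 191).
Result is 1, so (441/191) = 1.

1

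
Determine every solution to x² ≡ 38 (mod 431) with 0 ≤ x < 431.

Since 431 ≡ 3 (mod 4), a square root of 38 is 38^((431+1)/4) = 38^108 mod 431.
Repeated squaring: 38^2≡151, 38^4≡389, 38^8≡40, 38^16≡307, 38^32≡291, 38^64≡205 (mod 431).
38^108 = 38^(64+32+8+4) ≡ 30 (mod 431).
Check: 30² = 900 ≡ 38 (mod 431). The two roots are 30 and 401.

30, 401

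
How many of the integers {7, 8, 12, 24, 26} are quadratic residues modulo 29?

2

(7/29) = +1 → QR.
(8/29) = -1 → non-residue.
(12/29) = -1 → non-residue.
(24/29) = +1 → QR.
(26/29) = -1 → non-residue.
Total quadratic residues among the 5: 2.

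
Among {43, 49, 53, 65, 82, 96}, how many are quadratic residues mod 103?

2

(43/103) = -1 → non-residue.
(49/103) = +1 → QR.
(53/103) = -1 → non-residue.
(65/103) = -1 → non-residue.
(82/103) = +1 → QR.
(96/103) = -1 → non-residue.
Total quadratic residues among the 6: 2.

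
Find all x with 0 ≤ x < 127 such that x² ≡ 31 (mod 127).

44, 83

Since 127 ≡ 3 (mod 4), a square root of 31 is 31^((127+1)/4) = 31^32 mod 127.
Repeated squaring: 31^2≡72, 31^4≡104, 31^8≡21, 31^16≡60, 31^32≡44 (mod 127).
31^32 = 31^(32) ≡ 44 (mod 127).
Check: 44² = 1936 ≡ 31 (mod 127). The two roots are 44 and 83.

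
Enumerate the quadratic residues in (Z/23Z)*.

1,2,3,4,6,8,9,12,13,16,18

Square k = 1,…,11 (k and 23−k give the same square):
1²=1, 2²=4, 3²=9, 4²=16, 5²≡2, 6²≡13, 7²≡3, 8²≡18, 9²≡12, 10²≡8, 11²≡6 (mod 23).
So the quadratic residues mod 23 are {1, 2, 3, 4, 6, 8, 9, 12, 13, 16, 18}.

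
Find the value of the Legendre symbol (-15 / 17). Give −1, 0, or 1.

1

Euler's criterion: (-15/17) ≡ 2^8 (mod 17).
2^2 ≡ 4 (mod 17)
2^4 ≡ 16 (mod 17)
2^8 ≡ 1 (mod 17)
2^8 = 2^(8) ≡ 1 (mod 17).
Result is 1, so (-15/17) = 1.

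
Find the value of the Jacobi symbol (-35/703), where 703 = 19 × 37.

1

First reduce: -35 ≡ 668 (mod 703).
Pull out 2^2: since 703 ≡ 7 (mod 8), (2/703) = +1, so (2/703)^2 = +1.
Reciprocity: 167 ≡ 3 and 703 ≡ 3 (mod 4), so (167/703) = −(703/167).
Reduce top mod 167: now compute (35/167).
Reciprocity: 35 ≡ 3 and 167 ≡ 3 (mod 4), so (35/167) = −(167/35).
Reduce top mod 35: now compute (27/35).
Reciprocity: 27 ≡ 3 and 35 ≡ 3 (mod 4), so (27/35) = −(35/27).
Reduce top mod 27: now compute (8/27).
Pull out 2^3: since 27 ≡ 3 (mod 8), (2/27) = -1, so (2/27)^3 = -1.
Reached (1/27) = 1. Collecting the sign flips along the way, the symbol is +1.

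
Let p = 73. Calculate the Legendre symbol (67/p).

Euler's criterion: (67/73) ≡ 67^36 (mod 73).
67^2 ≡ 36 (mod 73)
67^4 ≡ 55 (mod 73)
67^8 ≡ 32 (mod 73)
67^16 ≡ 2 (mod 73)
67^32 ≡ 4 (mod 73)
67^36 = 67^(32+4) ≡ 1 (mod 73).
Result is 1, so (67/73) = 1.

1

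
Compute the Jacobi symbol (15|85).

Reciprocity: 15 ≡ 3 and 85 ≡ 1 (mod 4), so (15/85) = +(85/15).
Reduce top mod 15: now compute (10/15).
Pull out 2: since 15 ≡ 7 (mod 8), (2/15) = +1.
Reciprocity: 5 ≡ 1 and 15 ≡ 3 (mod 4), so (5/15) = +(15/5).
Reduce top mod 5: now compute (0/5).
Top reduces to 0: gcd > 1, so the symbol is 0.

0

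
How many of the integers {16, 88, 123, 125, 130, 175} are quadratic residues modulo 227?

(16/227) = +1 → QR.
(88/227) = -1 → non-residue.
(123/227) = -1 → non-residue.
(125/227) = -1 → non-residue.
(130/227) = -1 → non-residue.
(175/227) = +1 → QR.
Total quadratic residues among the 6: 2.

2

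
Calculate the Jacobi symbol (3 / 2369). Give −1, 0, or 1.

Reciprocity: 3 ≡ 3 and 2369 ≡ 1 (mod 4), so (3/2369) = +(2369/3).
Reduce top mod 3: now compute (2/3).
Pull out 2: since 3 ≡ 3 (mod 8), (2/3) = -1.
Reached (1/3) = 1. Collecting the sign flips along the way, the symbol is -1.

-1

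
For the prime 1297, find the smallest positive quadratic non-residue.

(2/1297) = +1, so 2 is a residue.
(3/1297) = +1, so 3 is a residue.
(4/1297) = +1, so 4 is a residue.
(5/1297) = −1, so 5 is the smallest positive non-residue mod 1297.

5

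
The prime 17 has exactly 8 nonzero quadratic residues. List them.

Square k = 1,…,8 (k and 17−k give the same square):
1²=1, 2²=4, 3²=9, 4²=16, 5²≡8, 6²≡2, 7²≡15, 8²≡13 (mod 17).
So the quadratic residues mod 17 are {1, 2, 4, 8, 9, 13, 15, 16}.

1 2 4 8 9 13 15 16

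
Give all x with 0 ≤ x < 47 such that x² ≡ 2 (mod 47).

Since 47 ≡ 3 (mod 4), a square root of 2 is 2^((47+1)/4) = 2^12 mod 47.
Repeated squaring: 2^2≡4, 2^4≡16, 2^8≡21 (mod 47).
2^12 = 2^(8+4) ≡ 7 (mod 47).
Check: 7² = 49 ≡ 2 (mod 47). The two roots are 7 and 40.

7, 40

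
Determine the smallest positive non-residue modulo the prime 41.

(2/41) = +1, so 2 is a residue.
(3/41) = −1, so 3 is the smallest positive non-residue mod 41.

3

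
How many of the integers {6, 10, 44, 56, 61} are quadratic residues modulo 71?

2

(6/71) = +1 → QR.
(10/71) = +1 → QR.
(44/71) = -1 → non-residue.
(56/71) = -1 → non-residue.
(61/71) = -1 → non-residue.
Total quadratic residues among the 5: 2.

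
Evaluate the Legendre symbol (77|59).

First reduce: 77 ≡ 18 (mod 59).
Pull out 2: since 59 ≡ 3 (mod 8), (2/59) = -1.
Reciprocity: 9 ≡ 1 and 59 ≡ 3 (mod 4), so (9/59) = +(59/9).
Reduce top mod 9: now compute (5/9).
Reciprocity: 5 ≡ 1 and 9 ≡ 1 (mod 4), so (5/9) = +(9/5).
Reduce top mod 5: now compute (4/5).
Pull out 2^2: since 5 ≡ 5 (mod 8), (2/5) = -1, so (2/5)^2 = +1.
Reached (1/5) = 1. Collecting the sign flips along the way, the symbol is -1.

-1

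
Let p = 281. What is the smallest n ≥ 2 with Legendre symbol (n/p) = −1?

(2/281) = +1, so 2 is a residue.
(3/281) = −1, so 3 is the smallest positive non-residue mod 281.

3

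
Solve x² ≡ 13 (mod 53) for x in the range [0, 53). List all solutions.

15, 38

53 ≡ 1 (mod 4), so we find a root by search.
Trying successive values, 15² = 225 ≡ 13 (mod 53). The other root is 53 − 15 = 38.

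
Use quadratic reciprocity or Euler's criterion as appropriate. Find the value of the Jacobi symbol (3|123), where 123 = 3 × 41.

0

Reciprocity: 3 ≡ 3 and 123 ≡ 3 (mod 4), so (3/123) = −(123/3).
Reduce top mod 3: now compute (0/3).
Top reduces to 0: gcd > 1, so the symbol is 0.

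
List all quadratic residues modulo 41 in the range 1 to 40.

1 2 4 5 8 9 10 16 18 20 21 23 25 31 32 33 36 37 39 40

Square k = 1,…,20 (k and 41−k give the same square):
1²=1, 2²=4, 3²=9, 4²=16, 5²=25, 6²=36, 7²≡8, 8²≡23, 9²≡40, 10²≡18, 11²≡39, 12²≡21, 13²≡5, 14²≡32, 15²≡20, 16²≡10, 17²≡2, 18²≡37, 19²≡33, 20²≡31 (mod 41).
So the quadratic residues mod 41 are {1, 2, 4, 5, 8, 9, 10, 16, 18, 20, 21, 23, 25, 31, 32, 33, 36, 37, 39, 40}.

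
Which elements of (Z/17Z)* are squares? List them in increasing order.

Square k = 1,…,8 (k and 17−k give the same square):
1²=1, 2²=4, 3²=9, 4²=16, 5²≡8, 6²≡2, 7²≡15, 8²≡13 (mod 17).
So the quadratic residues mod 17 are {1, 2, 4, 8, 9, 13, 15, 16}.

1 2 4 8 9 13 15 16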